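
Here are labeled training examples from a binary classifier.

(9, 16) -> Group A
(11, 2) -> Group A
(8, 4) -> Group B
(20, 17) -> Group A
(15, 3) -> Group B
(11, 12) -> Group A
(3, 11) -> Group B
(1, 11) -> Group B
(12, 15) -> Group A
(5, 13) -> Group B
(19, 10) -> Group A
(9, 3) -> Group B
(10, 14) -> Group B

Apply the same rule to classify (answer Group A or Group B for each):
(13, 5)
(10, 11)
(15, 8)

The simplest hypothesis consistent with all the labels is: sum is odd.
(13, 5) — 13+5 = 18, hence Group B. (10, 11) — 10+11 = 21, hence Group A. (15, 8) — 15+8 = 23, hence Group A.

Group B, Group A, Group A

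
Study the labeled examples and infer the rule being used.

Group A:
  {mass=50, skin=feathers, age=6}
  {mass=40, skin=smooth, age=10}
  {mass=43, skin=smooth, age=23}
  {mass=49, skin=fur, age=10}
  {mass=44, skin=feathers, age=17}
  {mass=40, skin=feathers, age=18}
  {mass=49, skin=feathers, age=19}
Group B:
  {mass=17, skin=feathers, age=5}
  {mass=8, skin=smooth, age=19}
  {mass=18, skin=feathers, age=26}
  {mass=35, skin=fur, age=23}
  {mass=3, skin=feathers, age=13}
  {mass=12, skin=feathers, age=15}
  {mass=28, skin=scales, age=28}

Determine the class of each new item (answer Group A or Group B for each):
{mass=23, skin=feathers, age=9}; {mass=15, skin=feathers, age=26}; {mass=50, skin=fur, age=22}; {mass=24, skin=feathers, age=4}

The rule appears to be: mass ≥ 40.

Group B, Group B, Group A, Group B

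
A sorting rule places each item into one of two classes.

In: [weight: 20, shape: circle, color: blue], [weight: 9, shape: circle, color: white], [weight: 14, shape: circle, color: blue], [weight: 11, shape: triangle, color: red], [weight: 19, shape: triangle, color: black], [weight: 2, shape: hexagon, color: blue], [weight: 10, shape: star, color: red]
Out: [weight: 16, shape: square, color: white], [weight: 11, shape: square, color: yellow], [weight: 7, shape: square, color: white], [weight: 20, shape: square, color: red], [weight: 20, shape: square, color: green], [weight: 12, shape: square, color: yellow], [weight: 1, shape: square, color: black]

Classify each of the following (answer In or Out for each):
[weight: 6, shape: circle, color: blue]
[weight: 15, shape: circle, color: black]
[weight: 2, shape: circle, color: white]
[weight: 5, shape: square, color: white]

In, In, In, Out

Looking at the examples, the only property every 'In' case has and every 'Out' case lacks is: shape is not square.
[weight: 6, shape: circle, color: blue]: In (shape is circle).
[weight: 15, shape: circle, color: black]: In (shape is circle).
[weight: 2, shape: circle, color: white]: In (shape is circle).
[weight: 5, shape: square, color: white]: Out (shape is square).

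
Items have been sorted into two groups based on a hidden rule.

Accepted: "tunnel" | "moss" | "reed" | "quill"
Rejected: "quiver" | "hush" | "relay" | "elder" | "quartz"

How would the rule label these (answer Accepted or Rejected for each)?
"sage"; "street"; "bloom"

Rejected, Accepted, Accepted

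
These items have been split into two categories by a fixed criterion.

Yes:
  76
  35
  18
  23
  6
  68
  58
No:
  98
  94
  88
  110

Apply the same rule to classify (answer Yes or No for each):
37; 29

Yes, Yes

A rule that fits every label: at most 76 — true of each 'Yes' example, false of each 'No' one.
37: Yes (37 ≤ 76).
29: Yes (29 ≤ 76).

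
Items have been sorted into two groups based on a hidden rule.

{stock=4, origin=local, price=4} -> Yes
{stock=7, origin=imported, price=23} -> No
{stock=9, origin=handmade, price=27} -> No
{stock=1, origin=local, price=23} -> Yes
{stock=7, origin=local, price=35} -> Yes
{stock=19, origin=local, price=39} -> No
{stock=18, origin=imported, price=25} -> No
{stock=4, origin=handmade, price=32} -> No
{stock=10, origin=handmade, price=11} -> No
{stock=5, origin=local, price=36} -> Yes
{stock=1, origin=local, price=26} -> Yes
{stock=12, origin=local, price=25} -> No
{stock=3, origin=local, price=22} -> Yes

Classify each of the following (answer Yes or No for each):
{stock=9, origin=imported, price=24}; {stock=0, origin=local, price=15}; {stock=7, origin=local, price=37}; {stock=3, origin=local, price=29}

'Yes' ⟺ origin is local AND stock ≤ 7.

No, Yes, Yes, Yes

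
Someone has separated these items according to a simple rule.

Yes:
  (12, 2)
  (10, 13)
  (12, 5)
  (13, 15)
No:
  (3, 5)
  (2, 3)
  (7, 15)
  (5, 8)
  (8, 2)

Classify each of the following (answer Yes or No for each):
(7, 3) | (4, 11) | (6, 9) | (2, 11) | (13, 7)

The rule appears to be: first ≥ 10.
(7, 3) → first 7 → No.
(4, 11) → first 4 → No.
(6, 9) → first 6 → No.
(2, 11) → first 2 → No.
(13, 7) → first 13 → Yes.

No, No, No, No, Yes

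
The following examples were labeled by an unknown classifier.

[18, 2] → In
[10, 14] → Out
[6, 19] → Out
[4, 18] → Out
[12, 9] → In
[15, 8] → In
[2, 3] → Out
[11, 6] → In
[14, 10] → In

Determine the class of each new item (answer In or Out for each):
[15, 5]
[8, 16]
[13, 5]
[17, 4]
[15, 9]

In, Out, In, In, In

The simplest hypothesis consistent with all the labels is: first > second.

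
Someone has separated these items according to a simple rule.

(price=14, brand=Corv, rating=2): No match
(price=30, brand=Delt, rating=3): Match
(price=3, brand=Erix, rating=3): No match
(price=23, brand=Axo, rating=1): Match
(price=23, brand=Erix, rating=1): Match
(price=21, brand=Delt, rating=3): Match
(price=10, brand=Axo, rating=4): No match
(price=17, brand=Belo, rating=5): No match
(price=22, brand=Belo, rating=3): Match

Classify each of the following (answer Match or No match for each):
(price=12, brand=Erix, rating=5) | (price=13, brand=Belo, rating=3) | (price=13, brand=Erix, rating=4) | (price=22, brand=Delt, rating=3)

No match, No match, No match, Match

'Match' ⟺ price ≥ 21.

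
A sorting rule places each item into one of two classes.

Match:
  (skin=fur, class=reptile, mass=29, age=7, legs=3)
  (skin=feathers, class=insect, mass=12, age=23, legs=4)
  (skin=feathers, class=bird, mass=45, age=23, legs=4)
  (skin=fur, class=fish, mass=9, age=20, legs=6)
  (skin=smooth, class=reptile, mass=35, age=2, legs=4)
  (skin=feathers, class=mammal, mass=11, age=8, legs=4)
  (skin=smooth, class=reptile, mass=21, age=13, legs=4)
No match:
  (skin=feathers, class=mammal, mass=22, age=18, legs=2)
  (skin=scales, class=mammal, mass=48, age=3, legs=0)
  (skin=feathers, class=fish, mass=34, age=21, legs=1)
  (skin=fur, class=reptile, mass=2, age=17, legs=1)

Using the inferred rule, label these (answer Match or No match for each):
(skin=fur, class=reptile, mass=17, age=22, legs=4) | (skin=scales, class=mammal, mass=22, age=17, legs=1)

The rule appears to be: legs ≥ 3.
(skin=fur, class=reptile, mass=17, age=22, legs=4): Match (legs = 4).
(skin=scales, class=mammal, mass=22, age=17, legs=1): No match (legs = 1).

Match, No match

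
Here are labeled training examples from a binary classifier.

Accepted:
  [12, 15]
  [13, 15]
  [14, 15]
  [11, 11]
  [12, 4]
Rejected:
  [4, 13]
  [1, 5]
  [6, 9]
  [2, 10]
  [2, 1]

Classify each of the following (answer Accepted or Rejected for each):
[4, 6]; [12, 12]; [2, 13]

The common property of the 'Accepted' items is: first ≥ 9. No 'Rejected' item has it.
[4, 6] → first 4 → Rejected.
[12, 12] → first 12 → Accepted.
[2, 13] → first 2 → Rejected.

Rejected, Accepted, Rejected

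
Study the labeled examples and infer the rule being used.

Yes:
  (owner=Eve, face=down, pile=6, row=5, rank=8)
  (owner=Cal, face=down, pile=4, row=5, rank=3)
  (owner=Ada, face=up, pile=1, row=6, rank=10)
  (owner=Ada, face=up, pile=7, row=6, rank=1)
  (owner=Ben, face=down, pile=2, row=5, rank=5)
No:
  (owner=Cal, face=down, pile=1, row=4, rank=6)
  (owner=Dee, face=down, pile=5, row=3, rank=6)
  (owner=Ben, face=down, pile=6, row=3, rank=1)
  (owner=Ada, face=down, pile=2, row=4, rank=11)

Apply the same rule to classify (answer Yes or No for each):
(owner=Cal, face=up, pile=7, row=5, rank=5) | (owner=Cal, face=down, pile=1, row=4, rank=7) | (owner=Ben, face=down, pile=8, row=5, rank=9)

One predicate separates the groups cleanly: row ≥ 5.

Yes, No, Yes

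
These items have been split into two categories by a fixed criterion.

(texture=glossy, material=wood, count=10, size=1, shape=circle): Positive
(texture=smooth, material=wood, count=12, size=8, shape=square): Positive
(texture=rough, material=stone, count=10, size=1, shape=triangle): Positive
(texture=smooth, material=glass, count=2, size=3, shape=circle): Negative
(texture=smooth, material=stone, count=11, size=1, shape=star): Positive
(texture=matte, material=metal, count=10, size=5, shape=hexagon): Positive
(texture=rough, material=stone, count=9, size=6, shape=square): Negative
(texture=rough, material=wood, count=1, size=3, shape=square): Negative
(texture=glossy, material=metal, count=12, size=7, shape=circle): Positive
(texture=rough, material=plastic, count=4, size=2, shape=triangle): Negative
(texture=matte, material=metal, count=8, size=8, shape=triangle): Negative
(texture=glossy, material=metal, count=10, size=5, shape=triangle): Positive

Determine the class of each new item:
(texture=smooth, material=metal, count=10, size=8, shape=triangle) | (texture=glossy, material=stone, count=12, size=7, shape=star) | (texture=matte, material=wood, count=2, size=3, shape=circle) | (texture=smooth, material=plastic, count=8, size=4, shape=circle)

The pattern is that an item is 'Positive' exactly when: count ≥ 10.
(texture=smooth, material=metal, count=10, size=8, shape=triangle): Positive (count = 10).
(texture=glossy, material=stone, count=12, size=7, shape=star): Positive (count = 12).
(texture=matte, material=wood, count=2, size=3, shape=circle): Negative (count = 2).
(texture=smooth, material=plastic, count=8, size=4, shape=circle): Negative (count = 8).

Positive, Positive, Negative, Negative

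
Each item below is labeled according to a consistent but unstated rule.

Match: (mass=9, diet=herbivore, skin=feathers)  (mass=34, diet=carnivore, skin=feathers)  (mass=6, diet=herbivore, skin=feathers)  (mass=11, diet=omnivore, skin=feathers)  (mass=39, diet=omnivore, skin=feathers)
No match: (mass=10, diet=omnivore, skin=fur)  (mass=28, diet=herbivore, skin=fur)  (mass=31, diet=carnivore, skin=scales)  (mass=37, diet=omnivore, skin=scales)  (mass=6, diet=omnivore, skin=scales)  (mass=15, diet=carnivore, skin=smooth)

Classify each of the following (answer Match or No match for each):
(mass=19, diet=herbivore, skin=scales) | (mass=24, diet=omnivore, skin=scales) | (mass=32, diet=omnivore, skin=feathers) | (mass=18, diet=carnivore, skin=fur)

The distinguishing property — skin is feathers — holds for all the 'Match' cases and none of the 'No match' cases.
(mass=19, diet=herbivore, skin=scales) → skin is scales → No match.
(mass=24, diet=omnivore, skin=scales) → skin is scales → No match.
(mass=32, diet=omnivore, skin=feathers) → skin is feathers → Match.
(mass=18, diet=carnivore, skin=fur) → skin is fur → No match.

No match, No match, Match, No match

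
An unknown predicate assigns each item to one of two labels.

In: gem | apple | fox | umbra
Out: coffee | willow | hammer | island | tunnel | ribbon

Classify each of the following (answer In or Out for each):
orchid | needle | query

Out, Out, In

All 'In' examples share one property — odd length — and every 'Out' example lacks it.
orchid → length 6 → Out.
needle → length 6 → Out.
query → length 5 → In.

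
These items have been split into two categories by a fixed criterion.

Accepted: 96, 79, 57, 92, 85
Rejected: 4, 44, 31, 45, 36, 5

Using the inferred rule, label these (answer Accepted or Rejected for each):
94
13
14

Rule: at least 57. This holds for each 'Accepted' example and fails for each 'Rejected' one.
Accepted: 94, since 94 ≥ 57.
Rejected: 13, since 13 < 57.
Rejected: 14, since 14 < 57.

Accepted, Rejected, Rejected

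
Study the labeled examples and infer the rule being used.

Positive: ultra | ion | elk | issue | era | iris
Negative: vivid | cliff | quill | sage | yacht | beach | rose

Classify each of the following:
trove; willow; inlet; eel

Negative, Negative, Positive, Positive

Comparing the two groups points to one rule — starts with a vowel.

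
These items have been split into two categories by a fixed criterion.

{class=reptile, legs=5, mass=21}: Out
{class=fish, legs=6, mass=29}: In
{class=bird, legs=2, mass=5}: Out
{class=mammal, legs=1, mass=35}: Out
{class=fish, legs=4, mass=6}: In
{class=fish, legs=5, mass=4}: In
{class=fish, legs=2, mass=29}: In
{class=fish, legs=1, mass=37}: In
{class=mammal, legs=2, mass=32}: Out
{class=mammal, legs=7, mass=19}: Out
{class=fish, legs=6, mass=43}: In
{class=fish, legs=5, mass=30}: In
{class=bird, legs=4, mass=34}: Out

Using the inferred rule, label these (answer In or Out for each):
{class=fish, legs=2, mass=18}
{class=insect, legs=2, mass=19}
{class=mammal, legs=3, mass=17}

The classifier is using: class is fish.

In, Out, Out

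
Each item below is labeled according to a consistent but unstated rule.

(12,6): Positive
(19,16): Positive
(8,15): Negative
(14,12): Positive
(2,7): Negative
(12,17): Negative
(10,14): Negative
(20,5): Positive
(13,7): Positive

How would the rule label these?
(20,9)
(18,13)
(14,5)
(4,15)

Rule: first > second. This holds for each 'Positive' example and fails for each 'Negative' one.

Positive, Positive, Positive, Negative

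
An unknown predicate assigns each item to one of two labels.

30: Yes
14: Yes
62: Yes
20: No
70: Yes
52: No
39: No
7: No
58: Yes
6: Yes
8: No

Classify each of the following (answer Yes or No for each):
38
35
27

Yes, No, No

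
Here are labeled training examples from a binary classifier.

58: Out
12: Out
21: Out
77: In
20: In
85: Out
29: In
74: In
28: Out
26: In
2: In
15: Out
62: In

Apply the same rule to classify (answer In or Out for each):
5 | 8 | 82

In, In, Out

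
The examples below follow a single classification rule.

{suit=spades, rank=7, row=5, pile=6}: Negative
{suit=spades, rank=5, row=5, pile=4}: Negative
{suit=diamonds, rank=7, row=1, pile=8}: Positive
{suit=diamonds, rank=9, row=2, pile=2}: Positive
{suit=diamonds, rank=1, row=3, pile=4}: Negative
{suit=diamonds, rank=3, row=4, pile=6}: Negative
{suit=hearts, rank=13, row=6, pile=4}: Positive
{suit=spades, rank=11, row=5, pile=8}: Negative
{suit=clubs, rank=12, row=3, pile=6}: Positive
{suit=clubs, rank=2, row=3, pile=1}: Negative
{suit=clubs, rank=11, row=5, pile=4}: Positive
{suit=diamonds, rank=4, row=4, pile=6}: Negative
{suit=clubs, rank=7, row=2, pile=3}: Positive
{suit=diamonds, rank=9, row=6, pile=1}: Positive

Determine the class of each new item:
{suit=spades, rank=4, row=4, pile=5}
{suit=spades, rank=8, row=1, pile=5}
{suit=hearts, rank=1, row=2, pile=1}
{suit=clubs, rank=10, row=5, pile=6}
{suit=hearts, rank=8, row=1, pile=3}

The distinguishing property — suit is not spades AND rank ≥ 5 — holds for all the 'Positive' cases and none of the 'Negative' cases.
{suit=spades, rank=4, row=4, pile=5}: suit is spades, rank = 4, doesn't match → Negative. {suit=spades, rank=8, row=1, pile=5}: suit is spades, rank = 8, doesn't match → Negative. {suit=hearts, rank=1, row=2, pile=1}: suit is hearts, rank = 1, doesn't match → Negative. {suit=clubs, rank=10, row=5, pile=6}: suit is clubs, rank = 10, matches → Positive. {suit=hearts, rank=8, row=1, pile=3}: suit is hearts, rank = 8, matches → Positive.

Negative, Negative, Negative, Positive, Positive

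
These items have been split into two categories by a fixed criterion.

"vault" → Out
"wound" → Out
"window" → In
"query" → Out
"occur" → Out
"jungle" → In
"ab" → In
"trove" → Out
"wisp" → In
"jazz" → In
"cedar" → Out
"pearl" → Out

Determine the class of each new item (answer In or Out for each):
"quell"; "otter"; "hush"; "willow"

Out, Out, In, In

The pattern is that an item is 'In' exactly when: even length.
"quell" → length 5 → Out. "otter" → length 5 → Out. "hush" → length 4 → In. "willow" → length 6 → In.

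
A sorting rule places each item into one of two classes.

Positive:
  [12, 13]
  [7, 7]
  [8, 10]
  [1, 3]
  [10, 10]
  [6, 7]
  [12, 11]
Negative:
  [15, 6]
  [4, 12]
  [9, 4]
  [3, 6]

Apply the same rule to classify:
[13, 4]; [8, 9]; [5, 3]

Negative, Positive, Positive

The rule appears to be: |first − second| ≤ 2.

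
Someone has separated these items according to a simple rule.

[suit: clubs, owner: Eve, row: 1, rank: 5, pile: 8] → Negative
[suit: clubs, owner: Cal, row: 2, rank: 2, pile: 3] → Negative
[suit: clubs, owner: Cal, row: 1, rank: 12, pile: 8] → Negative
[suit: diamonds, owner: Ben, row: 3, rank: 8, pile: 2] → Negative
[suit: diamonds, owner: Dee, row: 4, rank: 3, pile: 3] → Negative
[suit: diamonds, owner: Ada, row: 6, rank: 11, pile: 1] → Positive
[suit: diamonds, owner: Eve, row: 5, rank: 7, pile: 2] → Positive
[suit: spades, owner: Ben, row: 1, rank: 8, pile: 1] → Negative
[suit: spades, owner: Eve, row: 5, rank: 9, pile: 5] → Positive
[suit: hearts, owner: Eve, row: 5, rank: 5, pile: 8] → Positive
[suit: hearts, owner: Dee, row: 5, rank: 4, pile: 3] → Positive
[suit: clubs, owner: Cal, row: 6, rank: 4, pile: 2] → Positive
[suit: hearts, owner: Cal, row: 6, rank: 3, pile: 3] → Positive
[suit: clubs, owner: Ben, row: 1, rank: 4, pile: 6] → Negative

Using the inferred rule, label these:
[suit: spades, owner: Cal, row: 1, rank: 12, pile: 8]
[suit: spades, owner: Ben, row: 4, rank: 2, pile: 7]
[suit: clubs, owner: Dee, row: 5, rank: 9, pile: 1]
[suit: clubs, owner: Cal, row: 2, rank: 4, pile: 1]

Negative, Negative, Positive, Negative

All 'Positive' examples share one property — row ≥ 5 — and every 'Negative' example lacks it.
[suit: spades, owner: Cal, row: 1, rank: 12, pile: 8] → row = 1 → Negative.
[suit: spades, owner: Ben, row: 4, rank: 2, pile: 7] → row = 4 → Negative.
[suit: clubs, owner: Dee, row: 5, rank: 9, pile: 1] → row = 5 → Positive.
[suit: clubs, owner: Cal, row: 2, rank: 4, pile: 1] → row = 2 → Negative.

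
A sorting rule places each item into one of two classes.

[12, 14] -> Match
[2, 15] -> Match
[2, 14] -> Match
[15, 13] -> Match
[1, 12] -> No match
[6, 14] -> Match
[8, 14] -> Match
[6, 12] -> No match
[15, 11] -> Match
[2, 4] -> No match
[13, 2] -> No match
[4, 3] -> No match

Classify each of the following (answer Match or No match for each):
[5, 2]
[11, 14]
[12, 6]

No match, Match, No match

The simplest hypothesis consistent with all the labels is: max ≥ 14.
[5, 2]: max 5, doesn't match → No match.
[11, 14]: max 14, qualifies → Match.
[12, 6]: max 12, doesn't match → No match.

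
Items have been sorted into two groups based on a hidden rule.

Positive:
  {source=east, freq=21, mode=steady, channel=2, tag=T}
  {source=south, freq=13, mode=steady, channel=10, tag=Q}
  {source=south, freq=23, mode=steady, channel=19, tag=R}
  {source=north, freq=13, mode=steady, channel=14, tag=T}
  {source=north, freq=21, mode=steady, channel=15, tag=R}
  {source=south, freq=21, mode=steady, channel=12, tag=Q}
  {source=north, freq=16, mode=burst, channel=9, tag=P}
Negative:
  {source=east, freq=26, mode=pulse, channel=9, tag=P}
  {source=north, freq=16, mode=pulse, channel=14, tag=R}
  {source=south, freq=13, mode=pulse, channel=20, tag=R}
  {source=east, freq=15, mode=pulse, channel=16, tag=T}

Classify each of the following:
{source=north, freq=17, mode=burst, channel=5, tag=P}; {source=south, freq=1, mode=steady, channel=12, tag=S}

Positive, Positive

The distinguishing property — mode is not pulse — holds for all the 'Positive' cases and none of the 'Negative' cases.
{source=north, freq=17, mode=burst, channel=5, tag=P}: mode is burst, fits → Positive. {source=south, freq=1, mode=steady, channel=12, tag=S}: mode is steady, fits → Positive.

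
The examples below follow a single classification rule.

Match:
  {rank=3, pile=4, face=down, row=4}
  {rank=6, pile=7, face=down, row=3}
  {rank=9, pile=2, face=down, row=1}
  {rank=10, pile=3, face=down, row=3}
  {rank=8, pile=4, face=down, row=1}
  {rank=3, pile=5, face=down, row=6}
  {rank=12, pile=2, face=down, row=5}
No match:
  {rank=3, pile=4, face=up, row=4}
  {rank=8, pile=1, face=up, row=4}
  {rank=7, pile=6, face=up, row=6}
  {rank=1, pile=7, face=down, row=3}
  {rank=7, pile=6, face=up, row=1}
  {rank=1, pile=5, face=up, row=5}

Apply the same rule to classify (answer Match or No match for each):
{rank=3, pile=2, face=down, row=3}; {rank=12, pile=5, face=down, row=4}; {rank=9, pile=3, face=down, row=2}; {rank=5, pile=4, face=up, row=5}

The rule appears to be: face is down AND rank ≥ 3.
{rank=3, pile=2, face=down, row=3} → face is down, rank = 3 → Match. {rank=12, pile=5, face=down, row=4} → face is down, rank = 12 → Match. {rank=9, pile=3, face=down, row=2} → face is down, rank = 9 → Match. {rank=5, pile=4, face=up, row=5} → face is up, rank = 5 → No match.

Match, Match, Match, No match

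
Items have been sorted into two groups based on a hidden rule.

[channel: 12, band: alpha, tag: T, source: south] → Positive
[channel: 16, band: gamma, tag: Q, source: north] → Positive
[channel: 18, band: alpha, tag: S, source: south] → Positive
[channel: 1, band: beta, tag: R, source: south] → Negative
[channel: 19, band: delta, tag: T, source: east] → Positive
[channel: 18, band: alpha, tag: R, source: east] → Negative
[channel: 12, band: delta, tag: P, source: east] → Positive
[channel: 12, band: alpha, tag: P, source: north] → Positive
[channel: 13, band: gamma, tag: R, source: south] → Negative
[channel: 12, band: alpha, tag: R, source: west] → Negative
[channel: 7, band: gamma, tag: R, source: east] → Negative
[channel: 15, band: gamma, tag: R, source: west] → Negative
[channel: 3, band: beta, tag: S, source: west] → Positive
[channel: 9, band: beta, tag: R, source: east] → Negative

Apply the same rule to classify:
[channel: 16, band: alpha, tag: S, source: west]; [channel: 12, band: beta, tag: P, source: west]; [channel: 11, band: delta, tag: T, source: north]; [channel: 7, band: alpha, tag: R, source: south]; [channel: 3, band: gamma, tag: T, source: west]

Positive, Positive, Positive, Negative, Positive

The pattern is that an item is 'Positive' exactly when: tag is not R.
[channel: 16, band: alpha, tag: S, source: west]: tag is S, qualifies → Positive.
[channel: 12, band: beta, tag: P, source: west]: tag is P, qualifies → Positive.
[channel: 11, band: delta, tag: T, source: north]: tag is T, qualifies → Positive.
[channel: 7, band: alpha, tag: R, source: south]: tag is R, does not satisfy this → Negative.
[channel: 3, band: gamma, tag: T, source: west]: tag is T, qualifies → Positive.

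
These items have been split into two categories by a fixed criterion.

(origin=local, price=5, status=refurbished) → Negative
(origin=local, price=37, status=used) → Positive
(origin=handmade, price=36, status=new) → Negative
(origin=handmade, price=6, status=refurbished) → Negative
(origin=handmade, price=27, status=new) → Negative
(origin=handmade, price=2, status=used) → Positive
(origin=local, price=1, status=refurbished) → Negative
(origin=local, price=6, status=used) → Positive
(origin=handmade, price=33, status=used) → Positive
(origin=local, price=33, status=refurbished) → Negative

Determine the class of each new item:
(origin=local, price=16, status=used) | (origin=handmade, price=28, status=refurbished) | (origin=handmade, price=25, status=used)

Positive, Negative, Positive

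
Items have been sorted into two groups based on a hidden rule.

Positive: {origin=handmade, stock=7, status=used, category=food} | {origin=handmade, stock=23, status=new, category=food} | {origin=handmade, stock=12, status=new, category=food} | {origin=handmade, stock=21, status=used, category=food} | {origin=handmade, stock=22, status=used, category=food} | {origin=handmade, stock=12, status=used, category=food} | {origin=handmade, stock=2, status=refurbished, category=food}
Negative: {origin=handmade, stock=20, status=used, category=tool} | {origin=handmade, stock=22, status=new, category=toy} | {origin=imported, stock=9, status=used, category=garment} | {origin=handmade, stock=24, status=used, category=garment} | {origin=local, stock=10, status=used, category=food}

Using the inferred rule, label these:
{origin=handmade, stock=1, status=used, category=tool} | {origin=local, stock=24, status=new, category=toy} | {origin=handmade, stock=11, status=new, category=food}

Negative, Negative, Positive

All 'Positive' examples share one property — origin is handmade AND category is food — and every 'Negative' example lacks it.
Negative: {origin=handmade, stock=1, status=used, category=tool}, since origin is handmade, category is tool. Negative: {origin=local, stock=24, status=new, category=toy}, since origin is local, category is toy. Positive: {origin=handmade, stock=11, status=new, category=food}, since origin is handmade, category is food.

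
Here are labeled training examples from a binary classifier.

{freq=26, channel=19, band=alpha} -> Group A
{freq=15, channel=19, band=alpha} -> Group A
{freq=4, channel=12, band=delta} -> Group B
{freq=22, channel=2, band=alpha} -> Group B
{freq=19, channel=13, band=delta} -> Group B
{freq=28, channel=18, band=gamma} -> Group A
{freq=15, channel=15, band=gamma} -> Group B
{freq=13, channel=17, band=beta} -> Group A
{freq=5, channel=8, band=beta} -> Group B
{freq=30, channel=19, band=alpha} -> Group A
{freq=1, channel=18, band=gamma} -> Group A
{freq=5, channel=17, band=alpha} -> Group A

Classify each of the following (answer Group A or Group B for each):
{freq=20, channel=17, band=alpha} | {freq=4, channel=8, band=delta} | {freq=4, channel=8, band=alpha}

Group A, Group B, Group B

The rule appears to be: channel ≥ 17.
{freq=20, channel=17, band=alpha} — channel = 17, hence Group A. {freq=4, channel=8, band=delta} — channel = 8, hence Group B. {freq=4, channel=8, band=alpha} — channel = 8, hence Group B.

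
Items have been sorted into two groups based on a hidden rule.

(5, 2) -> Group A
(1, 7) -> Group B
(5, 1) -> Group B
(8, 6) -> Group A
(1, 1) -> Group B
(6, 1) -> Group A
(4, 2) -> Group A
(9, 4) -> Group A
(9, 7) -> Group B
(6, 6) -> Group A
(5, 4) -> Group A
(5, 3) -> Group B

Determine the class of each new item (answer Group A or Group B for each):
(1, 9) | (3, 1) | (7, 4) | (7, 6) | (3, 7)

Group B, Group B, Group A, Group A, Group B

Checking candidate rules against both groups, what survives is: product is even.
(1, 9): 1·9 = 9, doesn't match → Group B. (3, 1): 3·1 = 3, doesn't match → Group B. (7, 4): 7·4 = 28, matches → Group A. (7, 6): 7·6 = 42, matches → Group A. (3, 7): 3·7 = 21, doesn't match → Group B.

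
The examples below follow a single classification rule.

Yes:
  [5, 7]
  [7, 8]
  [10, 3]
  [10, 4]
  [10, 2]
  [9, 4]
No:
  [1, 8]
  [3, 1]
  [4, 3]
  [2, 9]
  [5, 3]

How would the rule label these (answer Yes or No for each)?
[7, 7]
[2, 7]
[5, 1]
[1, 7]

Yes, No, No, No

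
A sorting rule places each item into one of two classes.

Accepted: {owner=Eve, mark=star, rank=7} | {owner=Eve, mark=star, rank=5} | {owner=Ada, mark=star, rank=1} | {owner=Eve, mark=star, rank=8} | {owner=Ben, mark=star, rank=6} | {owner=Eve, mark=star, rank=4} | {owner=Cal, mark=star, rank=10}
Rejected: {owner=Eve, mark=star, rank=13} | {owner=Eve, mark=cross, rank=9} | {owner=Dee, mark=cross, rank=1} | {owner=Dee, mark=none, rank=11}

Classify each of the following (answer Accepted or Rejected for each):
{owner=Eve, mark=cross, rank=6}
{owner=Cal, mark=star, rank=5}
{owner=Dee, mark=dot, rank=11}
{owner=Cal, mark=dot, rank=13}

The pattern is that an item is 'Accepted' exactly when: mark is star AND rank ≤ 10.

Rejected, Accepted, Rejected, Rejected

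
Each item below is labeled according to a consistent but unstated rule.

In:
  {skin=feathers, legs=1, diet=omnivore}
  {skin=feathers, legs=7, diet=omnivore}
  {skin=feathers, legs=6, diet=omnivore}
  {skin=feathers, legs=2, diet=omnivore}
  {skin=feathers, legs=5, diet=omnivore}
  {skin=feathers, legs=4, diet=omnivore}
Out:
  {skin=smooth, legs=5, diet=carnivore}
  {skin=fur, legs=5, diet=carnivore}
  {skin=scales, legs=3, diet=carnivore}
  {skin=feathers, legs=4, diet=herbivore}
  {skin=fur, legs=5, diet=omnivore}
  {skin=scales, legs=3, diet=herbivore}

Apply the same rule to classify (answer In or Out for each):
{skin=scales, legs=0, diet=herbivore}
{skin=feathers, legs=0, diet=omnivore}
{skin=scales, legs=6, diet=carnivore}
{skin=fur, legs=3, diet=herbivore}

The simplest hypothesis consistent with all the labels is: skin is feathers AND diet is omnivore.
Out: {skin=scales, legs=0, diet=herbivore}, since skin is scales, diet is herbivore. In: {skin=feathers, legs=0, diet=omnivore}, since skin is feathers, diet is omnivore. Out: {skin=scales, legs=6, diet=carnivore}, since skin is scales, diet is carnivore. Out: {skin=fur, legs=3, diet=herbivore}, since skin is fur, diet is herbivore.

Out, In, Out, Out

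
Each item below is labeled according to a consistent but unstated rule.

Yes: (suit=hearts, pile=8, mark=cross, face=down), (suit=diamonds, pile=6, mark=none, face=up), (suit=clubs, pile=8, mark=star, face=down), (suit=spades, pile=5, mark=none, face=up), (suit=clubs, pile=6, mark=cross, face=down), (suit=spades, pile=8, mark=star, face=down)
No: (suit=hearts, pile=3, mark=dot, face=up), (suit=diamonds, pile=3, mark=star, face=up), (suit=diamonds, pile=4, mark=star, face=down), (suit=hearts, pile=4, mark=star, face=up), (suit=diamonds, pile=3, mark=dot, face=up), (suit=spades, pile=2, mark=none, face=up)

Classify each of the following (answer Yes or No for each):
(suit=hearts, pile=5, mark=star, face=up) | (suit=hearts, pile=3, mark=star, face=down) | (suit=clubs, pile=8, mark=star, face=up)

All 'Yes' examples share one property — pile ≥ 5 — and every 'No' example lacks it.
(suit=hearts, pile=5, mark=star, face=up): Yes (pile = 5).
(suit=hearts, pile=3, mark=star, face=down): No (pile = 3).
(suit=clubs, pile=8, mark=star, face=up): Yes (pile = 8).

Yes, No, Yes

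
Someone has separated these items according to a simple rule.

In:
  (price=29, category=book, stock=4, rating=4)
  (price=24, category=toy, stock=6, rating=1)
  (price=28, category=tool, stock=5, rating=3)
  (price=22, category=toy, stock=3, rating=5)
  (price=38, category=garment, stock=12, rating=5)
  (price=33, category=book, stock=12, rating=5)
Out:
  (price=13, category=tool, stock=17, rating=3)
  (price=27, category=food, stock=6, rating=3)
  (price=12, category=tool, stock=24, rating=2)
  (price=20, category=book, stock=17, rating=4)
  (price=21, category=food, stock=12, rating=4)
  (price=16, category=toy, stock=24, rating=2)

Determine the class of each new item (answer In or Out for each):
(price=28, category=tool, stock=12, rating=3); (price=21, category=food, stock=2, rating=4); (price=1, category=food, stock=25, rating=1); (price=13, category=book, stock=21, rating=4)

In, Out, Out, Out

Rule: price ≥ 22 AND price ≠ 27. This holds for each 'In' example and fails for each 'Out' one.
(price=28, category=tool, stock=12, rating=3): In (price = 28). (price=21, category=food, stock=2, rating=4): Out (price = 21). (price=1, category=food, stock=25, rating=1): Out (price = 1). (price=13, category=book, stock=21, rating=4): Out (price = 13).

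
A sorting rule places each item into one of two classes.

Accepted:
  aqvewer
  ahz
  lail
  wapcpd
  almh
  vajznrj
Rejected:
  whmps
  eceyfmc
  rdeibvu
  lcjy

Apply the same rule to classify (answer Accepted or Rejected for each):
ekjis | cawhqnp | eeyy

'Accepted' ⟺ contains 'a'.
ekjis — no 'a', hence Rejected.
cawhqnp — has 'a', hence Accepted.
eeyy — no 'a', hence Rejected.

Rejected, Accepted, Rejected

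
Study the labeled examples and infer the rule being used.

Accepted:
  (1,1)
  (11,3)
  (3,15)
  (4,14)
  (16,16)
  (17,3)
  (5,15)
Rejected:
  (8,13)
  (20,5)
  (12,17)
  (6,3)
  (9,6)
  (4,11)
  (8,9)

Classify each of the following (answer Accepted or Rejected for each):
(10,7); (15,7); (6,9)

One predicate separates the groups cleanly: sum is even.
(10,7): 10+7 = 17 — lacks this property, so Rejected. (15,7): 15+7 = 22 — qualifies, so Accepted. (6,9): 6+9 = 15 — lacks this property, so Rejected.

Rejected, Accepted, Rejected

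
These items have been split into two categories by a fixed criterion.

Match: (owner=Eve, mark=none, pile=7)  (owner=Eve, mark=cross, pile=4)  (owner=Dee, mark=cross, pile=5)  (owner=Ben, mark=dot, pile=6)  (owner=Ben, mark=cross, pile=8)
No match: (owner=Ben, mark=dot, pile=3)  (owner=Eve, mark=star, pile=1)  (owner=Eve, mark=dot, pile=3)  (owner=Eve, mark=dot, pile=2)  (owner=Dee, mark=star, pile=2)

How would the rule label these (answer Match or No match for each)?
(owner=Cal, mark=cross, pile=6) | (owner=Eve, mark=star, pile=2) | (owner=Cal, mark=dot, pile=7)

All 'Match' examples share one property — pile ≥ 4 — and every 'No match' example lacks it.
(owner=Cal, mark=cross, pile=6) → pile = 6 → Match.
(owner=Eve, mark=star, pile=2) → pile = 2 → No match.
(owner=Cal, mark=dot, pile=7) → pile = 7 → Match.

Match, No match, Match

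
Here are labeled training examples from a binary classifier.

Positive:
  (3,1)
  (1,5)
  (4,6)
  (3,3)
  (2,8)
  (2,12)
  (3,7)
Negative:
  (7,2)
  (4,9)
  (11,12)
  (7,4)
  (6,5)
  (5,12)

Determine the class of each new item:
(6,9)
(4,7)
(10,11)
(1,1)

Negative, Negative, Negative, Positive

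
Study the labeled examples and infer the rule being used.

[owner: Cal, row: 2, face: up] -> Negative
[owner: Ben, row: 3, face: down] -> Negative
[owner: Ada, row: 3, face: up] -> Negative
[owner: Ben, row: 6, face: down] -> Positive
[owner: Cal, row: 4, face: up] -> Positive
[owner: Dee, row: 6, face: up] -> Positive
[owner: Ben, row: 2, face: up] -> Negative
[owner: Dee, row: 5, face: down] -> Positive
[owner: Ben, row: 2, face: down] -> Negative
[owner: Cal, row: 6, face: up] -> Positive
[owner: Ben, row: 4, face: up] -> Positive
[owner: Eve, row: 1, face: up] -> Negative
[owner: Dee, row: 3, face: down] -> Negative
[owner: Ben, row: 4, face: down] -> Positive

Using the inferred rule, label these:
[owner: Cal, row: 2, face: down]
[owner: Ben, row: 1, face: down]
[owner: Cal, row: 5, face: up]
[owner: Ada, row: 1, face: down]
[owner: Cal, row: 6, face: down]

The distinguishing property — row ≥ 4 — holds for all the 'Positive' cases and none of the 'Negative' cases.
Negative: [owner: Cal, row: 2, face: down], since row = 2.
Negative: [owner: Ben, row: 1, face: down], since row = 1.
Positive: [owner: Cal, row: 5, face: up], since row = 5.
Negative: [owner: Ada, row: 1, face: down], since row = 1.
Positive: [owner: Cal, row: 6, face: down], since row = 6.

Negative, Negative, Positive, Negative, Positive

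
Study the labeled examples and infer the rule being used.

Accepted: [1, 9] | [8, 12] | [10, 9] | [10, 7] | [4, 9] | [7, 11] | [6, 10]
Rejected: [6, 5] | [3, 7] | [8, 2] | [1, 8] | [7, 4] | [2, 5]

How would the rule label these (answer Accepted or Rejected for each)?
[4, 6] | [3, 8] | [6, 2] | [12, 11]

Rejected, Rejected, Rejected, Accepted

All 'Accepted' examples share one property — max ≥ 9 — and every 'Rejected' example lacks it.
[4, 6]: max 6 — fails the rule, so Rejected. [3, 8]: max 8 — fails the rule, so Rejected. [6, 2]: max 6 — fails the rule, so Rejected. [12, 11]: max 12 — qualifies, so Accepted.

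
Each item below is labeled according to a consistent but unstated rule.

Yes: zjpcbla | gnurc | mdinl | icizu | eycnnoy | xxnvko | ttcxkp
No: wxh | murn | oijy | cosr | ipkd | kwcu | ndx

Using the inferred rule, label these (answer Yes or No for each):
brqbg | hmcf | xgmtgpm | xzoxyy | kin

The distinguishing property — length ≥ 5 — holds for all the 'Yes' cases and none of the 'No' cases.
brqbg: Yes (length 5).
hmcf: No (length 4).
xgmtgpm: Yes (length 7).
xzoxyy: Yes (length 6).
kin: No (length 3).

Yes, No, Yes, Yes, No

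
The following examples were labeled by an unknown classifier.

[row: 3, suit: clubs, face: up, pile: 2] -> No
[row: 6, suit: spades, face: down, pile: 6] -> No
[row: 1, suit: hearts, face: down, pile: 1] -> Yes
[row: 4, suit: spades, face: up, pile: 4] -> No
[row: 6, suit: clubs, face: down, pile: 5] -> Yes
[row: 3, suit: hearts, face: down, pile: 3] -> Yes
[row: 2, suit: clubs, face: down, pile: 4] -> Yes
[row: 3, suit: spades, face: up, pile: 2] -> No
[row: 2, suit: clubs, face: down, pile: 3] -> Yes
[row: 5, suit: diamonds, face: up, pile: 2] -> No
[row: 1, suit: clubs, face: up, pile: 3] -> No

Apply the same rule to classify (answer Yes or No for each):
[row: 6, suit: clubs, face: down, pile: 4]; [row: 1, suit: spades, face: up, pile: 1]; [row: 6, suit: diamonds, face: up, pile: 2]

Yes, No, No

Every 'Yes' example satisfies: face is down AND pile ≤ 5. None of the 'No' examples do.
[row: 6, suit: clubs, face: down, pile: 4]: face is down, pile = 4 — checks out, so Yes. [row: 1, suit: spades, face: up, pile: 1]: face is up, pile = 1 — doesn't qualify, so No. [row: 6, suit: diamonds, face: up, pile: 2]: face is up, pile = 2 — doesn't qualify, so No.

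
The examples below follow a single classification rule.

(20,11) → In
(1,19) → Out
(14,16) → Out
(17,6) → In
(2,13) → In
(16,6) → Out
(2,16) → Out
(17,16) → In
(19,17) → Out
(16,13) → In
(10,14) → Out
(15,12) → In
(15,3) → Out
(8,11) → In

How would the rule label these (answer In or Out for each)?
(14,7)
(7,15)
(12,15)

In, Out, In

The common property of the 'In' items is: sum is odd. No 'Out' item has it.
(14,7) — 14+7 = 21, hence In.
(7,15) — 7+15 = 22, hence Out.
(12,15) — 12+15 = 27, hence In.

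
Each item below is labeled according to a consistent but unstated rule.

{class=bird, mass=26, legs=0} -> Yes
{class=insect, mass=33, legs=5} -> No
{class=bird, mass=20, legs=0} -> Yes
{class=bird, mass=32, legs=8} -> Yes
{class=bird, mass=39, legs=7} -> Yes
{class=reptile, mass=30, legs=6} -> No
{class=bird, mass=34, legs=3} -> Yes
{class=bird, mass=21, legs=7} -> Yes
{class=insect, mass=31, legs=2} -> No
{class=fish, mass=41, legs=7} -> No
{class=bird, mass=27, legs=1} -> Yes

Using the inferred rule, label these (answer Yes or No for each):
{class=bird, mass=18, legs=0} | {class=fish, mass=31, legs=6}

Yes, No

One predicate separates the groups cleanly: class is bird.
{class=bird, mass=18, legs=0}: Yes (class is bird). {class=fish, mass=31, legs=6}: No (class is fish).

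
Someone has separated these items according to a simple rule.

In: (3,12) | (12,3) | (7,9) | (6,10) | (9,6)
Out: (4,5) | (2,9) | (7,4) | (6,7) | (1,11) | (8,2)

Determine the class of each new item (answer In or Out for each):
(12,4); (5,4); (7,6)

One predicate separates the groups cleanly: sum ≥ 15.
(12,4): 12+4 = 16 — has this property, so In. (5,4): 5+4 = 9 — fails this test, so Out. (7,6): 7+6 = 13 — fails this test, so Out.

In, Out, Out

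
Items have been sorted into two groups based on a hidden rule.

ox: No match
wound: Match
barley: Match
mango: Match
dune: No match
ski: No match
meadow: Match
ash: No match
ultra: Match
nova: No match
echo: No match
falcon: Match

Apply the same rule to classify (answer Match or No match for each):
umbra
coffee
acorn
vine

Match, Match, Match, No match

The simplest hypothesis consistent with all the labels is: length ≥ 5.
umbra: length 5 — has this property, so Match. coffee: length 6 — has this property, so Match. acorn: length 5 — has this property, so Match. vine: length 4 — lacks this property, so No match.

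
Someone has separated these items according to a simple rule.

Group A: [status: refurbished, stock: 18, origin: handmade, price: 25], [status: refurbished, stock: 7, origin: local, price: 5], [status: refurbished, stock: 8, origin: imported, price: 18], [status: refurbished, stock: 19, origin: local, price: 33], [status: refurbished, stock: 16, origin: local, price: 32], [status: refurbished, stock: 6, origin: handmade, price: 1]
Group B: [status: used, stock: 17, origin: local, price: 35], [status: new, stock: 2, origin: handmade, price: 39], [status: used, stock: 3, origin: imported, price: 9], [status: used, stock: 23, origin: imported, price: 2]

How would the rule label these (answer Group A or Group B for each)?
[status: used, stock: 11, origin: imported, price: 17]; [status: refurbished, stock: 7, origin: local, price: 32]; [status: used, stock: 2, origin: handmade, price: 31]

Group B, Group A, Group B

Comparing the two groups points to one rule — status is refurbished.
[status: used, stock: 11, origin: imported, price: 17]: status is used, lacks this property → Group B. [status: refurbished, stock: 7, origin: local, price: 32]: status is refurbished, qualifies → Group A. [status: used, stock: 2, origin: handmade, price: 31]: status is used, lacks this property → Group B.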